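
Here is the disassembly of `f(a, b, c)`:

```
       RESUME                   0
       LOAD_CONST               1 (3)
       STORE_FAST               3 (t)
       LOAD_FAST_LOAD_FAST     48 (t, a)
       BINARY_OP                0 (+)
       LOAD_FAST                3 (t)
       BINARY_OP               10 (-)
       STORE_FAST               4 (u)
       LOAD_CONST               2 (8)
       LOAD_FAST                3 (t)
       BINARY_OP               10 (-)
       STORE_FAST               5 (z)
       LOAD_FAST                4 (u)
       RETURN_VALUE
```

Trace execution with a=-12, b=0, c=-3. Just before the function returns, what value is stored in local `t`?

LOAD_CONST → push 3. Stack: [3]
STORE_FAST t → t=3. Stack: []
LOAD_FAST_LOAD_FAST t,a → push 3,-12. Stack: [3, -12]
BINARY_OP + → 3 + -12 = -9. Stack: [-9]
LOAD_FAST t → push 3. Stack: [-9, 3]
BINARY_OP - → -9 - 3 = -12. Stack: [-12]
STORE_FAST u → u=-12. Stack: []
LOAD_CONST → push 8. Stack: [8]
LOAD_FAST t → push 3. Stack: [8, 3]
BINARY_OP - → 8 - 3 = 5. Stack: [5]
STORE_FAST z → z=5. Stack: []
LOAD_FAST u → push -12. Stack: [-12]
RETURN_VALUE → return -12.

3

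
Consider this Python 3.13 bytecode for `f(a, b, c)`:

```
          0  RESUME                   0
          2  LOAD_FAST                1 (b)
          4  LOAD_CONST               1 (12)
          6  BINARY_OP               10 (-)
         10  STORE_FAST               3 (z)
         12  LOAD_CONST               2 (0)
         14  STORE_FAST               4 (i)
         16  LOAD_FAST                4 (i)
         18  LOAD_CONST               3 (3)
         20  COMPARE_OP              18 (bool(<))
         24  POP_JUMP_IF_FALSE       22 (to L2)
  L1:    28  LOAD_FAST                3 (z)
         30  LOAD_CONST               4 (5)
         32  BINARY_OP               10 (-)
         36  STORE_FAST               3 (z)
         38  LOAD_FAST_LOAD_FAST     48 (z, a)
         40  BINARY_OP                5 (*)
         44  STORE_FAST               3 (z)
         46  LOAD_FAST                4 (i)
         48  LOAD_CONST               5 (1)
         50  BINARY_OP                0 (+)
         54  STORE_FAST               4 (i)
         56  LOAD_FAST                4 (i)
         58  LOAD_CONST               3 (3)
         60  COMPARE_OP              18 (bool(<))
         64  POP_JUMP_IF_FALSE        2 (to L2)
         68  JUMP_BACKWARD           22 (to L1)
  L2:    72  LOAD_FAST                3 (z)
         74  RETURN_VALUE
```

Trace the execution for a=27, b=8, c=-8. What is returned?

LOAD_FAST b → push 8. Stack: [8]
LOAD_CONST → push 12. Stack: [8, 12]
BINARY_OP - → 8 - 12 = -4. Stack: [-4]
STORE_FAST z → z=-4. Stack: []
LOAD_CONST → push 0. Stack: [0]
STORE_FAST i → i=0. Stack: []
LOAD_FAST i → push 0. Stack: [0]
LOAD_CONST → push 3. Stack: [0, 3]
COMPARE_OP bool(<) → 0 vs 3 = True. Stack: [True]
POP_JUMP_IF_FALSE → pop True; no jump. Stack: []
LOAD_FAST z → push -4. Stack: [-4]
LOAD_CONST → push 5. Stack: [-4, 5]
BINARY_OP - → -4 - 5 = -9. Stack: [-9]
STORE_FAST z → z=-9. Stack: []
LOAD_FAST_LOAD_FAST z,a → push -9,27. Stack: [-9, 27]
BINARY_OP * → -9 * 27 = -243. Stack: [-243]
STORE_FAST z → z=-243. Stack: []
LOAD_FAST i → push 0. Stack: [0]
LOAD_CONST → push 1. Stack: [0, 1]
BINARY_OP + → 0 + 1 = 1. Stack: [1]
STORE_FAST i → i=1. Stack: []
LOAD_FAST i → push 1. Stack: [1]
LOAD_CONST → push 3. Stack: [1, 3]
COMPARE_OP bool(<) → 1 vs 3 = True. Stack: [True]
POP_JUMP_IF_FALSE → pop True; no jump. Stack: []
LOAD_FAST z → push -243. Stack: [-243]
LOAD_CONST → push 5. Stack: [-243, 5]
BINARY_OP - → -243 - 5 = -248. Stack: [-248]
STORE_FAST z → z=-248. Stack: []
LOAD_FAST_LOAD_FAST z,a → push -248,27. Stack: [-248, 27]
BINARY_OP * → -248 * 27 = -6696. Stack: [-6696]
STORE_FAST z → z=-6696. Stack: []
LOAD_FAST i → push 1. Stack: [1]
LOAD_CONST → push 1. Stack: [1, 1]
BINARY_OP + → 1 + 1 = 2. Stack: [2]
STORE_FAST i → i=2. Stack: []
LOAD_FAST i → push 2. Stack: [2]
LOAD_CONST → push 3. Stack: [2, 3]
COMPARE_OP bool(<) → 2 vs 3 = True. Stack: [True]
POP_JUMP_IF_FALSE → pop True; no jump. Stack: []
LOAD_FAST z → push -6696. Stack: [-6696]
LOAD_CONST → push 5. Stack: [-6696, 5]
BINARY_OP - → -6696 - 5 = -6701. Stack: [-6701]
STORE_FAST z → z=-6701. Stack: []
LOAD_FAST_LOAD_FAST z,a → push -6701,27. Stack: [-6701, 27]
BINARY_OP * → -6701 * 27 = -180927. Stack: [-180927]
STORE_FAST z → z=-180927. Stack: []
LOAD_FAST i → push 2. Stack: [2]
LOAD_CONST → push 1. Stack: [2, 1]
BINARY_OP + → 2 + 1 = 3. Stack: [3]
STORE_FAST i → i=3. Stack: []
LOAD_FAST i → push 3. Stack: [3]
LOAD_CONST → push 3. Stack: [3, 3]
COMPARE_OP bool(<) → 3 vs 3 = False. Stack: [False]
POP_JUMP_IF_FALSE → pop False; jump. Stack: []
LOAD_FAST z → push -180927. Stack: [-180927]
RETURN_VALUE → return -180927.

-180927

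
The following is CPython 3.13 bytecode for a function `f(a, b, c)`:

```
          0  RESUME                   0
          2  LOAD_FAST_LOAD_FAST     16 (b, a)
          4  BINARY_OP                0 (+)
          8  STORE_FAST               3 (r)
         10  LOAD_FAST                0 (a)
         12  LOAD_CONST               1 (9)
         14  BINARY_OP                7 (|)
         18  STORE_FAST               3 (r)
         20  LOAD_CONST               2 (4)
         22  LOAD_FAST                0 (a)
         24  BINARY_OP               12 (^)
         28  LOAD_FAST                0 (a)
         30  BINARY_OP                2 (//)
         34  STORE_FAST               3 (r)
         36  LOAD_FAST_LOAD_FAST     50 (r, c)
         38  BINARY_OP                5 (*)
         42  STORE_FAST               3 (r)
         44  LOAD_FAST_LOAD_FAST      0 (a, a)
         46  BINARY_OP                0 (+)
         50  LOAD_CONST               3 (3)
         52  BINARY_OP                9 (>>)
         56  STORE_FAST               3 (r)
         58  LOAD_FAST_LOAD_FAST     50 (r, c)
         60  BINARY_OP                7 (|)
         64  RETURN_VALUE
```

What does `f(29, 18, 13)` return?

LOAD_FAST_LOAD_FAST b,a → push 18,29. Stack: [18, 29]
BINARY_OP + → 18 + 29 = 47. Stack: [47]
STORE_FAST r → r=47. Stack: []
LOAD_FAST a → push 29. Stack: [29]
LOAD_CONST → push 9. Stack: [29, 9]
BINARY_OP | → 29 | 9 = 29. Stack: [29]
STORE_FAST r → r=29. Stack: []
LOAD_CONST → push 4. Stack: [4]
LOAD_FAST a → push 29. Stack: [4, 29]
BINARY_OP ^ → 4 ^ 29 = 25. Stack: [25]
LOAD_FAST a → push 29. Stack: [25, 29]
BINARY_OP // → 25 // 29 = 0. Stack: [0]
STORE_FAST r → r=0. Stack: []
LOAD_FAST_LOAD_FAST r,c → push 0,13. Stack: [0, 13]
BINARY_OP * → 0 * 13 = 0. Stack: [0]
STORE_FAST r → r=0. Stack: []
LOAD_FAST_LOAD_FAST a,a → push 29,29. Stack: [29, 29]
BINARY_OP + → 29 + 29 = 58. Stack: [58]
LOAD_CONST → push 3. Stack: [58, 3]
BINARY_OP >> → 58 >> 3 = 7. Stack: [7]
STORE_FAST r → r=7. Stack: []
LOAD_FAST_LOAD_FAST r,c → push 7,13. Stack: [7, 13]
BINARY_OP | → 7 | 13 = 15. Stack: [15]
RETURN_VALUE → return 15.

15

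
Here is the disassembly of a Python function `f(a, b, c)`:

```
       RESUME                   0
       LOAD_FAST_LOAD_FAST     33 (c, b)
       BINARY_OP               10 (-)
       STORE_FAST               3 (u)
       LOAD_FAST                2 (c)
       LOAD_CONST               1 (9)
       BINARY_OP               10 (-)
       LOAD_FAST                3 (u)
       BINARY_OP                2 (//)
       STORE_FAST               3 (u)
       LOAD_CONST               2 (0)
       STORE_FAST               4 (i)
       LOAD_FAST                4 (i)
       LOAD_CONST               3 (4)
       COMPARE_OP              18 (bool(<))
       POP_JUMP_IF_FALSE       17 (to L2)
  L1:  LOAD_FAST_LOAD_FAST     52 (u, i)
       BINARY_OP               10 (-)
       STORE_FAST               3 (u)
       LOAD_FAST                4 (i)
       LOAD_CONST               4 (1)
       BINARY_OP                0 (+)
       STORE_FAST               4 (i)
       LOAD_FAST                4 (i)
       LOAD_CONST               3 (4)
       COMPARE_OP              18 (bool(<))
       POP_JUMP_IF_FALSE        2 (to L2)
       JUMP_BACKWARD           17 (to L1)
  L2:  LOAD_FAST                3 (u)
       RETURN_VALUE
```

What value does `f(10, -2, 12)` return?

LOAD_FAST_LOAD_FAST c,b → push 12,-2. Stack: [12, -2]
BINARY_OP - → 12 - -2 = 14. Stack: [14]
STORE_FAST u → u=14. Stack: []
LOAD_FAST c → push 12. Stack: [12]
LOAD_CONST → push 9. Stack: [12, 9]
BINARY_OP - → 12 - 9 = 3. Stack: [3]
LOAD_FAST u → push 14. Stack: [3, 14]
BINARY_OP // → 3 // 14 = 0. Stack: [0]
STORE_FAST u → u=0. Stack: []
LOAD_CONST → push 0. Stack: [0]
STORE_FAST i → i=0. Stack: []
LOAD_FAST i → push 0. Stack: [0]
LOAD_CONST → push 4. Stack: [0, 4]
COMPARE_OP bool(<) → 0 vs 4 = True. Stack: [True]
POP_JUMP_IF_FALSE → pop True; no jump. Stack: []
LOAD_FAST_LOAD_FAST u,i → push 0,0. Stack: [0, 0]
BINARY_OP - → 0 - 0 = 0. Stack: [0]
STORE_FAST u → u=0. Stack: []
LOAD_FAST i → push 0. Stack: [0]
LOAD_CONST → push 1. Stack: [0, 1]
BINARY_OP + → 0 + 1 = 1. Stack: [1]
STORE_FAST i → i=1. Stack: []
LOAD_FAST i → push 1. Stack: [1]
LOAD_CONST → push 4. Stack: [1, 4]
COMPARE_OP bool(<) → 1 vs 4 = True. Stack: [True]
POP_JUMP_IF_FALSE → pop True; no jump. Stack: []
LOAD_FAST_LOAD_FAST u,i → push 0,1. Stack: [0, 1]
BINARY_OP - → 0 - 1 = -1. Stack: [-1]
STORE_FAST u → u=-1. Stack: []
LOAD_FAST i → push 1. Stack: [1]
LOAD_CONST → push 1. Stack: [1, 1]
BINARY_OP + → 1 + 1 = 2. Stack: [2]
STORE_FAST i → i=2. Stack: []
LOAD_FAST i → push 2. Stack: [2]
LOAD_CONST → push 4. Stack: [2, 4]
COMPARE_OP bool(<) → 2 vs 4 = True. Stack: [True]
POP_JUMP_IF_FALSE → pop True; no jump. Stack: []
LOAD_FAST_LOAD_FAST u,i → push -1,2. Stack: [-1, 2]
BINARY_OP - → -1 - 2 = -3. Stack: [-3]
STORE_FAST u → u=-3. Stack: []
LOAD_FAST i → push 2. Stack: [2]
LOAD_CONST → push 1. Stack: [2, 1]
BINARY_OP + → 2 + 1 = 3. Stack: [3]
STORE_FAST i → i=3. Stack: []
LOAD_FAST i → push 3. Stack: [3]
LOAD_CONST → push 4. Stack: [3, 4]
COMPARE_OP bool(<) → 3 vs 4 = True. Stack: [True]
POP_JUMP_IF_FALSE → pop True; no jump. Stack: []
LOAD_FAST_LOAD_FAST u,i → push -3,3. Stack: [-3, 3]
BINARY_OP - → -3 - 3 = -6. Stack: [-6]
STORE_FAST u → u=-6. Stack: []
LOAD_FAST i → push 3. Stack: [3]
LOAD_CONST → push 1. Stack: [3, 1]
BINARY_OP + → 3 + 1 = 4. Stack: [4]
STORE_FAST i → i=4. Stack: []
LOAD_FAST i → push 4. Stack: [4]
LOAD_CONST → push 4. Stack: [4, 4]
COMPARE_OP bool(<) → 4 vs 4 = False. Stack: [False]
POP_JUMP_IF_FALSE → pop False; jump. Stack: []
LOAD_FAST u → push -6. Stack: [-6]
RETURN_VALUE → return -6.

-6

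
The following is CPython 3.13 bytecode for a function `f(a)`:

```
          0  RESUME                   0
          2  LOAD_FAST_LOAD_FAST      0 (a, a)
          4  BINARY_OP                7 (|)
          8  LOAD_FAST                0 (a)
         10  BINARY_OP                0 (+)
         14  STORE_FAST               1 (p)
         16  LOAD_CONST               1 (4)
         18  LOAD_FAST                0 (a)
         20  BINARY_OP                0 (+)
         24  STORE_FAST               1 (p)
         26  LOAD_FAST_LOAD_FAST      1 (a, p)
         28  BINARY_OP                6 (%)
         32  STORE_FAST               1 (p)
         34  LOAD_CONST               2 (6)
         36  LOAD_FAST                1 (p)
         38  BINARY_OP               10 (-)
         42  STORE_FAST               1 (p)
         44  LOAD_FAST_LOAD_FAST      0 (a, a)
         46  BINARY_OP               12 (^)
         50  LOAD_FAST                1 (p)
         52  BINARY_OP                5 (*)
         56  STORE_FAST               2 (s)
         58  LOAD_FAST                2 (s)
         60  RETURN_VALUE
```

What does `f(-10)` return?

0

LOAD_FAST_LOAD_FAST a,a → push -10,-10. Stack: [-10, -10]
BINARY_OP | → -10 | -10 = -10. Stack: [-10]
LOAD_FAST a → push -10. Stack: [-10, -10]
BINARY_OP + → -10 + -10 = -20. Stack: [-20]
STORE_FAST p → p=-20. Stack: []
LOAD_CONST → push 4. Stack: [4]
LOAD_FAST a → push -10. Stack: [4, -10]
BINARY_OP + → 4 + -10 = -6. Stack: [-6]
STORE_FAST p → p=-6. Stack: []
LOAD_FAST_LOAD_FAST a,p → push -10,-6. Stack: [-10, -6]
BINARY_OP % → -10 % -6 = -4. Stack: [-4]
STORE_FAST p → p=-4. Stack: []
LOAD_CONST → push 6. Stack: [6]
LOAD_FAST p → push -4. Stack: [6, -4]
BINARY_OP - → 6 - -4 = 10. Stack: [10]
STORE_FAST p → p=10. Stack: []
LOAD_FAST_LOAD_FAST a,a → push -10,-10. Stack: [-10, -10]
BINARY_OP ^ → -10 ^ -10 = 0. Stack: [0]
LOAD_FAST p → push 10. Stack: [0, 10]
BINARY_OP * → 0 * 10 = 0. Stack: [0]
STORE_FAST s → s=0. Stack: []
LOAD_FAST s → push 0. Stack: [0]
RETURN_VALUE → return 0.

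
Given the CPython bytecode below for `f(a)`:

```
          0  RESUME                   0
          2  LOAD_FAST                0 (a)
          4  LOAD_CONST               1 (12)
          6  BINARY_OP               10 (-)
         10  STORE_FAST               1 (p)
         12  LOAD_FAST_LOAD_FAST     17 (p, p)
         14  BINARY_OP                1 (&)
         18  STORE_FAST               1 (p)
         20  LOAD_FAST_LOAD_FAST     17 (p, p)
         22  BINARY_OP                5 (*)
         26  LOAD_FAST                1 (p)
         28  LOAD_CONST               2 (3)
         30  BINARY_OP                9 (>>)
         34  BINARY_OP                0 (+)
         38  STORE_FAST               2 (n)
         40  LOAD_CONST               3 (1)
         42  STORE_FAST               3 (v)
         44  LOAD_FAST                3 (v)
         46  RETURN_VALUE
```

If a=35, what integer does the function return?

LOAD_FAST a → push 35. Stack: [35]
LOAD_CONST → push 12. Stack: [35, 12]
BINARY_OP - → 35 - 12 = 23. Stack: [23]
STORE_FAST p → p=23. Stack: []
LOAD_FAST_LOAD_FAST p,p → push 23,23. Stack: [23, 23]
BINARY_OP & → 23 & 23 = 23. Stack: [23]
STORE_FAST p → p=23. Stack: []
LOAD_FAST_LOAD_FAST p,p → push 23,23. Stack: [23, 23]
BINARY_OP * → 23 * 23 = 529. Stack: [529]
LOAD_FAST p → push 23. Stack: [529, 23]
LOAD_CONST → push 3. Stack: [529, 23, 3]
BINARY_OP >> → 23 >> 3 = 2. Stack: [529, 2]
BINARY_OP + → 529 + 2 = 531. Stack: [531]
STORE_FAST n → n=531. Stack: []
LOAD_CONST → push 1. Stack: [1]
STORE_FAST v → v=1. Stack: []
LOAD_FAST v → push 1. Stack: [1]
RETURN_VALUE → return 1.

1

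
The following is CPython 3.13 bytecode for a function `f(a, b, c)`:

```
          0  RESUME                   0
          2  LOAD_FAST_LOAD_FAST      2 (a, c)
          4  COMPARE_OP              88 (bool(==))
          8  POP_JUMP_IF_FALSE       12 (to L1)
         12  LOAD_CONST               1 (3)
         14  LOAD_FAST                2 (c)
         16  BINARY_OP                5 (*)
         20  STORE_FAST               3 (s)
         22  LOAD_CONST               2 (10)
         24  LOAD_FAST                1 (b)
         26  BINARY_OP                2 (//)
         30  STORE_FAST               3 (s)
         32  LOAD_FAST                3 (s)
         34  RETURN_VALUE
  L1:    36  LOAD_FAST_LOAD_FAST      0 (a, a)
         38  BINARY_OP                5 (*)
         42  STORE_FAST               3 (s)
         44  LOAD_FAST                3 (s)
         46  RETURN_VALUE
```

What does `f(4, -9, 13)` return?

LOAD_FAST_LOAD_FAST a,c → push 4,13. Stack: [4, 13]
COMPARE_OP bool(==) → 4 vs 13 = False. Stack: [False]
POP_JUMP_IF_FALSE → pop False; jump. Stack: []
LOAD_FAST_LOAD_FAST a,a → push 4,4. Stack: [4, 4]
BINARY_OP * → 4 * 4 = 16. Stack: [16]
STORE_FAST s → s=16. Stack: []
LOAD_FAST s → push 16. Stack: [16]
RETURN_VALUE → return 16.

16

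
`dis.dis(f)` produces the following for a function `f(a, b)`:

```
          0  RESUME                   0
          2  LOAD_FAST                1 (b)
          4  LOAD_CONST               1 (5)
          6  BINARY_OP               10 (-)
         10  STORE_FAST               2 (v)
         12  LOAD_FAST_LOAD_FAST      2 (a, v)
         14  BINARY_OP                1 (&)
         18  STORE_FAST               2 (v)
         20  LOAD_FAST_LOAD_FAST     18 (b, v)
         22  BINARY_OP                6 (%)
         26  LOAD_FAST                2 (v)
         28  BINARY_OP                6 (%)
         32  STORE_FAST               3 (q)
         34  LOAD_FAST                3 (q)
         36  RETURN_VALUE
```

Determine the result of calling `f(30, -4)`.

LOAD_FAST b → push -4. Stack: [-4]
LOAD_CONST → push 5. Stack: [-4, 5]
BINARY_OP - → -4 - 5 = -9. Stack: [-9]
STORE_FAST v → v=-9. Stack: []
LOAD_FAST_LOAD_FAST a,v → push 30,-9. Stack: [30, -9]
BINARY_OP & → 30 & -9 = 22. Stack: [22]
STORE_FAST v → v=22. Stack: []
LOAD_FAST_LOAD_FAST b,v → push -4,22. Stack: [-4, 22]
BINARY_OP % → -4 % 22 = 18. Stack: [18]
LOAD_FAST v → push 22. Stack: [18, 22]
BINARY_OP % → 18 % 22 = 18. Stack: [18]
STORE_FAST q → q=18. Stack: []
LOAD_FAST q → push 18. Stack: [18]
RETURN_VALUE → return 18.

18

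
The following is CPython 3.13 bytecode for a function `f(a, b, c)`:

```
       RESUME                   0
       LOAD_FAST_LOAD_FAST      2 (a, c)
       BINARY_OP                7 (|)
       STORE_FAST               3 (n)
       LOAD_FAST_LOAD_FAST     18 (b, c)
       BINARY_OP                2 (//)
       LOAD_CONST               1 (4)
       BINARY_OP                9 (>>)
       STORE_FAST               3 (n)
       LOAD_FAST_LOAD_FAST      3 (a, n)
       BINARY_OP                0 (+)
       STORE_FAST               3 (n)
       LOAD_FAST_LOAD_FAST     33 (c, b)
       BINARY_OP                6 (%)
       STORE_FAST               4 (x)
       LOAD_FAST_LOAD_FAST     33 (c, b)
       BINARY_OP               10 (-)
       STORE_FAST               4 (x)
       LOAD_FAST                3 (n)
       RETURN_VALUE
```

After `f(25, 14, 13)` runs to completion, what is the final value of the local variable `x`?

-1

LOAD_FAST_LOAD_FAST a,c → push 25,13. Stack: [25, 13]
BINARY_OP | → 25 | 13 = 29. Stack: [29]
STORE_FAST n → n=29. Stack: []
LOAD_FAST_LOAD_FAST b,c → push 14,13. Stack: [14, 13]
BINARY_OP // → 14 // 13 = 1. Stack: [1]
LOAD_CONST → push 4. Stack: [1, 4]
BINARY_OP >> → 1 >> 4 = 0. Stack: [0]
STORE_FAST n → n=0. Stack: []
LOAD_FAST_LOAD_FAST a,n → push 25,0. Stack: [25, 0]
BINARY_OP + → 25 + 0 = 25. Stack: [25]
STORE_FAST n → n=25. Stack: []
LOAD_FAST_LOAD_FAST c,b → push 13,14. Stack: [13, 14]
BINARY_OP % → 13 % 14 = 13. Stack: [13]
STORE_FAST x → x=13. Stack: []
LOAD_FAST_LOAD_FAST c,b → push 13,14. Stack: [13, 14]
BINARY_OP - → 13 - 14 = -1. Stack: [-1]
STORE_FAST x → x=-1. Stack: []
LOAD_FAST n → push 25. Stack: [25]
RETURN_VALUE → return 25.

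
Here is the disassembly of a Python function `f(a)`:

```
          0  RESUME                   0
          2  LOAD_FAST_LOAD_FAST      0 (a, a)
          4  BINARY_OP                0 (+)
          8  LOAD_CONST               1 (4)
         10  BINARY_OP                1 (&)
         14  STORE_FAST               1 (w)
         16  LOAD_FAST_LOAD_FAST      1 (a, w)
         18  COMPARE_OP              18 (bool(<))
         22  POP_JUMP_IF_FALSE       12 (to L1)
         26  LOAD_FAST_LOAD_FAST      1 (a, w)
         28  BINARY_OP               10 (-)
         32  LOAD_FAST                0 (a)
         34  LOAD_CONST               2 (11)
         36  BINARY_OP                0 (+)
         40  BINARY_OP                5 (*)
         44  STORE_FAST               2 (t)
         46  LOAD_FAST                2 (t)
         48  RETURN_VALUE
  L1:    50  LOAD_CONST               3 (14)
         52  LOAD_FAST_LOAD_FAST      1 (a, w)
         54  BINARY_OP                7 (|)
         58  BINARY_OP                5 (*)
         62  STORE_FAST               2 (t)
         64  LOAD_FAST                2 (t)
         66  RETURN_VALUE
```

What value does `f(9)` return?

126

LOAD_FAST_LOAD_FAST a,a → push 9,9. Stack: [9, 9]
BINARY_OP + → 9 + 9 = 18. Stack: [18]
LOAD_CONST → push 4. Stack: [18, 4]
BINARY_OP & → 18 & 4 = 0. Stack: [0]
STORE_FAST w → w=0. Stack: []
LOAD_FAST_LOAD_FAST a,w → push 9,0. Stack: [9, 0]
COMPARE_OP bool(<) → 9 vs 0 = False. Stack: [False]
POP_JUMP_IF_FALSE → pop False; jump. Stack: []
LOAD_CONST → push 14. Stack: [14]
LOAD_FAST_LOAD_FAST a,w → push 9,0. Stack: [14, 9, 0]
BINARY_OP | → 9 | 0 = 9. Stack: [14, 9]
BINARY_OP * → 14 * 9 = 126. Stack: [126]
STORE_FAST t → t=126. Stack: []
LOAD_FAST t → push 126. Stack: [126]
RETURN_VALUE → return 126.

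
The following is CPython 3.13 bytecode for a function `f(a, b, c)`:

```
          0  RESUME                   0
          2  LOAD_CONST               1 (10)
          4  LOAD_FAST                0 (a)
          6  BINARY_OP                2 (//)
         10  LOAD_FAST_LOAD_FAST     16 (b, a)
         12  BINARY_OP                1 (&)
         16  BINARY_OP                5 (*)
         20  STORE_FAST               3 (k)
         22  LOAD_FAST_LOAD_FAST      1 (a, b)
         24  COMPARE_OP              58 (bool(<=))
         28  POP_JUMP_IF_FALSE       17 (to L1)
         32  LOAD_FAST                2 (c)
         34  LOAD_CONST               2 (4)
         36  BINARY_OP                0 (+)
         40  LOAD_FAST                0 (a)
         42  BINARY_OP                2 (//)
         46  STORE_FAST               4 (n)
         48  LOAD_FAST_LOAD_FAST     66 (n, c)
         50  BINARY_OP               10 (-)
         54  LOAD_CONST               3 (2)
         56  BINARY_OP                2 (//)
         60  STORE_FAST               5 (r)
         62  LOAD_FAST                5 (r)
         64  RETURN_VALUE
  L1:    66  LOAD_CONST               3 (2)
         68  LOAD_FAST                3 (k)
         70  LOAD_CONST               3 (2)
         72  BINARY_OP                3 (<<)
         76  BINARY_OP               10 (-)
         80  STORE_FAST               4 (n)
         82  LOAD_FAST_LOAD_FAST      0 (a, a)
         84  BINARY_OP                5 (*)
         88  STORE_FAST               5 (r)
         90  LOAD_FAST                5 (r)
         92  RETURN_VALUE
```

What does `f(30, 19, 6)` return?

900

LOAD_CONST → push 10. Stack: [10]
LOAD_FAST a → push 30. Stack: [10, 30]
BINARY_OP // → 10 // 30 = 0. Stack: [0]
LOAD_FAST_LOAD_FAST b,a → push 19,30. Stack: [0, 19, 30]
BINARY_OP & → 19 & 30 = 18. Stack: [0, 18]
BINARY_OP * → 0 * 18 = 0. Stack: [0]
STORE_FAST k → k=0. Stack: []
LOAD_FAST_LOAD_FAST a,b → push 30,19. Stack: [30, 19]
COMPARE_OP bool(<=) → 30 vs 19 = False. Stack: [False]
POP_JUMP_IF_FALSE → pop False; jump. Stack: []
LOAD_CONST → push 2. Stack: [2]
LOAD_FAST k → push 0. Stack: [2, 0]
LOAD_CONST → push 2. Stack: [2, 0, 2]
BINARY_OP << → 0 << 2 = 0. Stack: [2, 0]
BINARY_OP - → 2 - 0 = 2. Stack: [2]
STORE_FAST n → n=2. Stack: []
LOAD_FAST_LOAD_FAST a,a → push 30,30. Stack: [30, 30]
BINARY_OP * → 30 * 30 = 900. Stack: [900]
STORE_FAST r → r=900. Stack: []
LOAD_FAST r → push 900. Stack: [900]
RETURN_VALUE → return 900.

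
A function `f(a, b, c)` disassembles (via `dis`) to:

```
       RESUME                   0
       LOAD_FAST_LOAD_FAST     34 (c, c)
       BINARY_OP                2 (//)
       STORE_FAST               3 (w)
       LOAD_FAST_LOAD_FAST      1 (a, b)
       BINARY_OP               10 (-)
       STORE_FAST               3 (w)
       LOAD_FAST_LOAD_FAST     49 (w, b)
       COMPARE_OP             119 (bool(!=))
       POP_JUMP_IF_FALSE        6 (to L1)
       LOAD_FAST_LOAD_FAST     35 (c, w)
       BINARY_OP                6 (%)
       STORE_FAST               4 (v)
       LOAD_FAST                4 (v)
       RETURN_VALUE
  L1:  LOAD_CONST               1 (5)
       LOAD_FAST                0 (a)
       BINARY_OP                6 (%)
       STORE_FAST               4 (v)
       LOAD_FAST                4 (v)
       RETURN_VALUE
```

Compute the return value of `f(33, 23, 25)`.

5

LOAD_FAST_LOAD_FAST c,c → push 25,25. Stack: [25, 25]
BINARY_OP // → 25 // 25 = 1. Stack: [1]
STORE_FAST w → w=1. Stack: []
LOAD_FAST_LOAD_FAST a,b → push 33,23. Stack: [33, 23]
BINARY_OP - → 33 - 23 = 10. Stack: [10]
STORE_FAST w → w=10. Stack: []
LOAD_FAST_LOAD_FAST w,b → push 10,23. Stack: [10, 23]
COMPARE_OP bool(!=) → 10 vs 23 = True. Stack: [True]
POP_JUMP_IF_FALSE → pop True; no jump. Stack: []
LOAD_FAST_LOAD_FAST c,w → push 25,10. Stack: [25, 10]
BINARY_OP % → 25 % 10 = 5. Stack: [5]
STORE_FAST v → v=5. Stack: []
LOAD_FAST v → push 5. Stack: [5]
RETURN_VALUE → return 5.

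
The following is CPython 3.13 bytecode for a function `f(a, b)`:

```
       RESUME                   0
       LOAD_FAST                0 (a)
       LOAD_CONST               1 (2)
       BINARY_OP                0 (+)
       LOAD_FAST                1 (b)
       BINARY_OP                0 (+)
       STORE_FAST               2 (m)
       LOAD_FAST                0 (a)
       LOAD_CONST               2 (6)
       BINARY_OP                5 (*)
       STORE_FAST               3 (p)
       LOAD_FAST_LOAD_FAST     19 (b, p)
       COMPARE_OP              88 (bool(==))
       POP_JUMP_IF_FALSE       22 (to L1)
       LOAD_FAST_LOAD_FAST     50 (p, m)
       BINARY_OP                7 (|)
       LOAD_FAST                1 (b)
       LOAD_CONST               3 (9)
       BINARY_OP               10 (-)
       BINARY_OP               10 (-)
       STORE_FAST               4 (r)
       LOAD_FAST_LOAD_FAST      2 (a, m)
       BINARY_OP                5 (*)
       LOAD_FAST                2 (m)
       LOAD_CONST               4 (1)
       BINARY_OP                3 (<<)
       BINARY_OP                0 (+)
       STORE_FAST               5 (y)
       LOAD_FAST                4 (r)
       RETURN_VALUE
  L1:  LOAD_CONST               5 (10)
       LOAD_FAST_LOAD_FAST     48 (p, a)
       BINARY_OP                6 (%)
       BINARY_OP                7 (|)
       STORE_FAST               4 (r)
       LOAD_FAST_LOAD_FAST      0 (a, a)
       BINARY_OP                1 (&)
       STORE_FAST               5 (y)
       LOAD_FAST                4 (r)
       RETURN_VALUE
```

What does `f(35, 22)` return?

LOAD_FAST a → push 35. Stack: [35]
LOAD_CONST → push 2. Stack: [35, 2]
BINARY_OP + → 35 + 2 = 37. Stack: [37]
LOAD_FAST b → push 22. Stack: [37, 22]
BINARY_OP + → 37 + 22 = 59. Stack: [59]
STORE_FAST m → m=59. Stack: []
LOAD_FAST a → push 35. Stack: [35]
LOAD_CONST → push 6. Stack: [35, 6]
BINARY_OP * → 35 * 6 = 210. Stack: [210]
STORE_FAST p → p=210. Stack: []
LOAD_FAST_LOAD_FAST b,p → push 22,210. Stack: [22, 210]
COMPARE_OP bool(==) → 22 vs 210 = False. Stack: [False]
POP_JUMP_IF_FALSE → pop False; jump. Stack: []
LOAD_CONST → push 10. Stack: [10]
LOAD_FAST_LOAD_FAST p,a → push 210,35. Stack: [10, 210, 35]
BINARY_OP % → 210 % 35 = 0. Stack: [10, 0]
BINARY_OP | → 10 | 0 = 10. Stack: [10]
STORE_FAST r → r=10. Stack: []
LOAD_FAST_LOAD_FAST a,a → push 35,35. Stack: [35, 35]
BINARY_OP & → 35 & 35 = 35. Stack: [35]
STORE_FAST y → y=35. Stack: []
LOAD_FAST r → push 10. Stack: [10]
RETURN_VALUE → return 10.

10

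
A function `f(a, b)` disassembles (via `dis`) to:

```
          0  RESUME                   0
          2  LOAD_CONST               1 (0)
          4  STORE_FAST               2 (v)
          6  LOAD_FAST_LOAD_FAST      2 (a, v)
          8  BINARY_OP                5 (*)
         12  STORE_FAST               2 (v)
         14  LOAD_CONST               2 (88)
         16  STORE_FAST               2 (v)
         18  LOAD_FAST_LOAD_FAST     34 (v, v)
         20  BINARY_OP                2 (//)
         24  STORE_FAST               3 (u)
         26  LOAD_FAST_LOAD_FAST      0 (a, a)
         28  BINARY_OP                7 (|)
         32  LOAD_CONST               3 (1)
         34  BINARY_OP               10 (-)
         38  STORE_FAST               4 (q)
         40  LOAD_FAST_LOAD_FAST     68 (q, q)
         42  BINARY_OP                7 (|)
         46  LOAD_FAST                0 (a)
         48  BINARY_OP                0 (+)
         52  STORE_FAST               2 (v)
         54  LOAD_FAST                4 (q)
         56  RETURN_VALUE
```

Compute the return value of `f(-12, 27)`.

LOAD_CONST → push 0. Stack: [0]
STORE_FAST v → v=0. Stack: []
LOAD_FAST_LOAD_FAST a,v → push -12,0. Stack: [-12, 0]
BINARY_OP * → -12 * 0 = 0. Stack: [0]
STORE_FAST v → v=0. Stack: []
LOAD_CONST → push 88. Stack: [88]
STORE_FAST v → v=88. Stack: []
LOAD_FAST_LOAD_FAST v,v → push 88,88. Stack: [88, 88]
BINARY_OP // → 88 // 88 = 1. Stack: [1]
STORE_FAST u → u=1. Stack: []
LOAD_FAST_LOAD_FAST a,a → push -12,-12. Stack: [-12, -12]
BINARY_OP | → -12 | -12 = -12. Stack: [-12]
LOAD_CONST → push 1. Stack: [-12, 1]
BINARY_OP - → -12 - 1 = -13. Stack: [-13]
STORE_FAST q → q=-13. Stack: []
LOAD_FAST_LOAD_FAST q,q → push -13,-13. Stack: [-13, -13]
BINARY_OP | → -13 | -13 = -13. Stack: [-13]
LOAD_FAST a → push -12. Stack: [-13, -12]
BINARY_OP + → -13 + -12 = -25. Stack: [-25]
STORE_FAST v → v=-25. Stack: []
LOAD_FAST q → push -13. Stack: [-13]
RETURN_VALUE → return -13.

-13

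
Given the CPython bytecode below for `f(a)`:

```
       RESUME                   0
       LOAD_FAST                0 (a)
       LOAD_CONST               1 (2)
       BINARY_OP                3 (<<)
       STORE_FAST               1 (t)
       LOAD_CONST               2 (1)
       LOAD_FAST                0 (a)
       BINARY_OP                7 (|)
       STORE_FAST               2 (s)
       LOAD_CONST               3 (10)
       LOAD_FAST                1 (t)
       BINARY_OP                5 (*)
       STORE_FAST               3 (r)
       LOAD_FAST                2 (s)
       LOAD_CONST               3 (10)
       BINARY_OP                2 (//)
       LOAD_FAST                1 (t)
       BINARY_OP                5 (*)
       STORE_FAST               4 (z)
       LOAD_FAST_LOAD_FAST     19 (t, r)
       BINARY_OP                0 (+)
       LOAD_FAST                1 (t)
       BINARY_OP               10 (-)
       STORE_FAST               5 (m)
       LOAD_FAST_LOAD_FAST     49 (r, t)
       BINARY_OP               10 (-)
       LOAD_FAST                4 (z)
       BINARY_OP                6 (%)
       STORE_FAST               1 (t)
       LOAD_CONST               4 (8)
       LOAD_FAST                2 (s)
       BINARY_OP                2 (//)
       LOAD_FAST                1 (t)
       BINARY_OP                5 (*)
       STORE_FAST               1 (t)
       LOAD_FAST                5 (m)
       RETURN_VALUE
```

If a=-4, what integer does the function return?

-160

LOAD_FAST a → push -4. Stack: [-4]
LOAD_CONST → push 2. Stack: [-4, 2]
BINARY_OP << → -4 << 2 = -16. Stack: [-16]
STORE_FAST t → t=-16. Stack: []
LOAD_CONST → push 1. Stack: [1]
LOAD_FAST a → push -4. Stack: [1, -4]
BINARY_OP | → 1 | -4 = -3. Stack: [-3]
STORE_FAST s → s=-3. Stack: []
LOAD_CONST → push 10. Stack: [10]
LOAD_FAST t → push -16. Stack: [10, -16]
BINARY_OP * → 10 * -16 = -160. Stack: [-160]
STORE_FAST r → r=-160. Stack: []
LOAD_FAST s → push -3. Stack: [-3]
LOAD_CONST → push 10. Stack: [-3, 10]
BINARY_OP // → -3 // 10 = -1. Stack: [-1]
LOAD_FAST t → push -16. Stack: [-1, -16]
BINARY_OP * → -1 * -16 = 16. Stack: [16]
STORE_FAST z → z=16. Stack: []
LOAD_FAST_LOAD_FAST t,r → push -16,-160. Stack: [-16, -160]
BINARY_OP + → -16 + -160 = -176. Stack: [-176]
LOAD_FAST t → push -16. Stack: [-176, -16]
BINARY_OP - → -176 - -16 = -160. Stack: [-160]
STORE_FAST m → m=-160. Stack: []
LOAD_FAST_LOAD_FAST r,t → push -160,-16. Stack: [-160, -16]
BINARY_OP - → -160 - -16 = -144. Stack: [-144]
LOAD_FAST z → push 16. Stack: [-144, 16]
BINARY_OP % → -144 % 16 = 0. Stack: [0]
STORE_FAST t → t=0. Stack: []
LOAD_CONST → push 8. Stack: [8]
LOAD_FAST s → push -3. Stack: [8, -3]
BINARY_OP // → 8 // -3 = -3. Stack: [-3]
LOAD_FAST t → push 0. Stack: [-3, 0]
BINARY_OP * → -3 * 0 = 0. Stack: [0]
STORE_FAST t → t=0. Stack: []
LOAD_FAST m → push -160. Stack: [-160]
RETURN_VALUE → return -160.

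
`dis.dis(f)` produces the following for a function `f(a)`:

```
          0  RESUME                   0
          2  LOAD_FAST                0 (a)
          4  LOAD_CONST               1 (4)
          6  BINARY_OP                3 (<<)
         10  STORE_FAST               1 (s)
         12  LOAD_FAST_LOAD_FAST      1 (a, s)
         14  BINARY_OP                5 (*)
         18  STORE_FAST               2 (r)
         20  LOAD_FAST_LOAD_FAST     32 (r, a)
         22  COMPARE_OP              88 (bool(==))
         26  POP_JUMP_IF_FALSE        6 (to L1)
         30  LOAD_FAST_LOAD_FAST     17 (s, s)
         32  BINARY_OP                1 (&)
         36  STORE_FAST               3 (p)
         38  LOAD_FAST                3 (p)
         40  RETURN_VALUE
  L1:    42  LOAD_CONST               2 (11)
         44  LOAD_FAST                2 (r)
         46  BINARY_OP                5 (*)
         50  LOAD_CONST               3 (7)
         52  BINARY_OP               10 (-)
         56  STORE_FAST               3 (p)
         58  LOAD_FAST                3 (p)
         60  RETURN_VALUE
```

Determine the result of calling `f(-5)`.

4393

LOAD_FAST a → push -5. Stack: [-5]
LOAD_CONST → push 4. Stack: [-5, 4]
BINARY_OP << → -5 << 4 = -80. Stack: [-80]
STORE_FAST s → s=-80. Stack: []
LOAD_FAST_LOAD_FAST a,s → push -5,-80. Stack: [-5, -80]
BINARY_OP * → -5 * -80 = 400. Stack: [400]
STORE_FAST r → r=400. Stack: []
LOAD_FAST_LOAD_FAST r,a → push 400,-5. Stack: [400, -5]
COMPARE_OP bool(==) → 400 vs -5 = False. Stack: [False]
POP_JUMP_IF_FALSE → pop False; jump. Stack: []
LOAD_CONST → push 11. Stack: [11]
LOAD_FAST r → push 400. Stack: [11, 400]
BINARY_OP * → 11 * 400 = 4400. Stack: [4400]
LOAD_CONST → push 7. Stack: [4400, 7]
BINARY_OP - → 4400 - 7 = 4393. Stack: [4393]
STORE_FAST p → p=4393. Stack: []
LOAD_FAST p → push 4393. Stack: [4393]
RETURN_VALUE → return 4393.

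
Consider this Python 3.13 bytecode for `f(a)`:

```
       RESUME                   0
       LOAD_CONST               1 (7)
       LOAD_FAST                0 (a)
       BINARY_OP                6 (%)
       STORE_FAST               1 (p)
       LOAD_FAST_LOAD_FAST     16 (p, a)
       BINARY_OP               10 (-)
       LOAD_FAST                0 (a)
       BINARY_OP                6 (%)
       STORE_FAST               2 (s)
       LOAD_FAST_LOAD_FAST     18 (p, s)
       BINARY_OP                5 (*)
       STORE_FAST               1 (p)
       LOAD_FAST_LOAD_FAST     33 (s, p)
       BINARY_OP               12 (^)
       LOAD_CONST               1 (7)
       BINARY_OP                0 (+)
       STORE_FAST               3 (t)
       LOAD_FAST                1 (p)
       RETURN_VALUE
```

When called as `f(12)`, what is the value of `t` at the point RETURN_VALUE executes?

LOAD_CONST → push 7. Stack: [7]
LOAD_FAST a → push 12. Stack: [7, 12]
BINARY_OP % → 7 % 12 = 7. Stack: [7]
STORE_FAST p → p=7. Stack: []
LOAD_FAST_LOAD_FAST p,a → push 7,12. Stack: [7, 12]
BINARY_OP - → 7 - 12 = -5. Stack: [-5]
LOAD_FAST a → push 12. Stack: [-5, 12]
BINARY_OP % → -5 % 12 = 7. Stack: [7]
STORE_FAST s → s=7. Stack: []
LOAD_FAST_LOAD_FAST p,s → push 7,7. Stack: [7, 7]
BINARY_OP * → 7 * 7 = 49. Stack: [49]
STORE_FAST p → p=49. Stack: []
LOAD_FAST_LOAD_FAST s,p → push 7,49. Stack: [7, 49]
BINARY_OP ^ → 7 ^ 49 = 54. Stack: [54]
LOAD_CONST → push 7. Stack: [54, 7]
BINARY_OP + → 54 + 7 = 61. Stack: [61]
STORE_FAST t → t=61. Stack: []
LOAD_FAST p → push 49. Stack: [49]
RETURN_VALUE → return 49.

61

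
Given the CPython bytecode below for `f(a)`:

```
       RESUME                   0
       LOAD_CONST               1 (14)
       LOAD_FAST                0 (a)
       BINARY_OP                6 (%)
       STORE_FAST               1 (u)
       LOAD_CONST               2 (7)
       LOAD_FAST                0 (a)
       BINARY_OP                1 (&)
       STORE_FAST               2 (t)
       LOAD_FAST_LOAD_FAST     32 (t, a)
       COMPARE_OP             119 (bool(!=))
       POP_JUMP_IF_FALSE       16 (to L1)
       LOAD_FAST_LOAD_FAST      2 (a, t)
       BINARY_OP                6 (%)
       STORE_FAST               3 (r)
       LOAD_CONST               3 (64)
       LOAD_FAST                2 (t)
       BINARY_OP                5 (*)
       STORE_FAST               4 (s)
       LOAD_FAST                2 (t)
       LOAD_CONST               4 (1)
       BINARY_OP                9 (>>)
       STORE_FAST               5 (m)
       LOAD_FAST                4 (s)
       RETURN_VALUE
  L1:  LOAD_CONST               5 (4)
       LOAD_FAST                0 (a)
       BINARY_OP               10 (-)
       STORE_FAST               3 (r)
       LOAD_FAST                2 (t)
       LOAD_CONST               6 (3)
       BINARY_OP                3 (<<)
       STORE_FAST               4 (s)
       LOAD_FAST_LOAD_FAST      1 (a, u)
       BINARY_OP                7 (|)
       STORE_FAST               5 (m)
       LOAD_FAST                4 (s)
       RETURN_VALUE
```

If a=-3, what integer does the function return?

LOAD_CONST → push 14. Stack: [14]
LOAD_FAST a → push -3. Stack: [14, -3]
BINARY_OP % → 14 % -3 = -1. Stack: [-1]
STORE_FAST u → u=-1. Stack: []
LOAD_CONST → push 7. Stack: [7]
LOAD_FAST a → push -3. Stack: [7, -3]
BINARY_OP & → 7 & -3 = 5. Stack: [5]
STORE_FAST t → t=5. Stack: []
LOAD_FAST_LOAD_FAST t,a → push 5,-3. Stack: [5, -3]
COMPARE_OP bool(!=) → 5 vs -3 = True. Stack: [True]
POP_JUMP_IF_FALSE → pop True; no jump. Stack: []
LOAD_FAST_LOAD_FAST a,t → push -3,5. Stack: [-3, 5]
BINARY_OP % → -3 % 5 = 2. Stack: [2]
STORE_FAST r → r=2. Stack: []
LOAD_CONST → push 64. Stack: [64]
LOAD_FAST t → push 5. Stack: [64, 5]
BINARY_OP * → 64 * 5 = 320. Stack: [320]
STORE_FAST s → s=320. Stack: []
LOAD_FAST t → push 5. Stack: [5]
LOAD_CONST → push 1. Stack: [5, 1]
BINARY_OP >> → 5 >> 1 = 2. Stack: [2]
STORE_FAST m → m=2. Stack: []
LOAD_FAST s → push 320. Stack: [320]
RETURN_VALUE → return 320.

320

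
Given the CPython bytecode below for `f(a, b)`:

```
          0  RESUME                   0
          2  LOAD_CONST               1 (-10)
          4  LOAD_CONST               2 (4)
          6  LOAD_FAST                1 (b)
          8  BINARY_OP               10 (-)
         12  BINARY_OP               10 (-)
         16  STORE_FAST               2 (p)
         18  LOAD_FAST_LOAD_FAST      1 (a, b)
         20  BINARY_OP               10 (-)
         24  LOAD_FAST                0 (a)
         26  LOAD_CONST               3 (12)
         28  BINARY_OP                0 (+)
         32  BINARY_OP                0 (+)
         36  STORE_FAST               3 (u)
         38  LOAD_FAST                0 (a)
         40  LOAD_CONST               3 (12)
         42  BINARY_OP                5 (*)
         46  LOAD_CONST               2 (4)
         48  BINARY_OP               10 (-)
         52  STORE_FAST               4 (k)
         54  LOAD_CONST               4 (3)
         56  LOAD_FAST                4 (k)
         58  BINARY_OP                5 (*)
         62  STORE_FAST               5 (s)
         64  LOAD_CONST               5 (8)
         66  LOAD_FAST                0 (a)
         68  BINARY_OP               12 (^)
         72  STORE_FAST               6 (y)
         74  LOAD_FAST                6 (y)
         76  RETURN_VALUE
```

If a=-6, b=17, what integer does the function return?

LOAD_CONST → push -10. Stack: [-10]
LOAD_CONST → push 4. Stack: [-10, 4]
LOAD_FAST b → push 17. Stack: [-10, 4, 17]
BINARY_OP - → 4 - 17 = -13. Stack: [-10, -13]
BINARY_OP - → -10 - -13 = 3. Stack: [3]
STORE_FAST p → p=3. Stack: []
LOAD_FAST_LOAD_FAST a,b → push -6,17. Stack: [-6, 17]
BINARY_OP - → -6 - 17 = -23. Stack: [-23]
LOAD_FAST a → push -6. Stack: [-23, -6]
LOAD_CONST → push 12. Stack: [-23, -6, 12]
BINARY_OP + → -6 + 12 = 6. Stack: [-23, 6]
BINARY_OP + → -23 + 6 = -17. Stack: [-17]
STORE_FAST u → u=-17. Stack: []
LOAD_FAST a → push -6. Stack: [-6]
LOAD_CONST → push 12. Stack: [-6, 12]
BINARY_OP * → -6 * 12 = -72. Stack: [-72]
LOAD_CONST → push 4. Stack: [-72, 4]
BINARY_OP - → -72 - 4 = -76. Stack: [-76]
STORE_FAST k → k=-76. Stack: []
LOAD_CONST → push 3. Stack: [3]
LOAD_FAST k → push -76. Stack: [3, -76]
BINARY_OP * → 3 * -76 = -228. Stack: [-228]
STORE_FAST s → s=-228. Stack: []
LOAD_CONST → push 8. Stack: [8]
LOAD_FAST a → push -6. Stack: [8, -6]
BINARY_OP ^ → 8 ^ -6 = -14. Stack: [-14]
STORE_FAST y → y=-14. Stack: []
LOAD_FAST y → push -14. Stack: [-14]
RETURN_VALUE → return -14.

-14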